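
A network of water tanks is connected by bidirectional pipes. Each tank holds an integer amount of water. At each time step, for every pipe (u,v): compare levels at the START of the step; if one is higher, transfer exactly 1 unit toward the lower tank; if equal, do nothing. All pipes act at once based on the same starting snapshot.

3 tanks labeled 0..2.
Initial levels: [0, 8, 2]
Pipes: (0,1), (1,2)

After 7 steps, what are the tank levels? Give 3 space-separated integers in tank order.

Answer: 4 2 4

Derivation:
Step 1: flows [1->0,1->2] -> levels [1 6 3]
Step 2: flows [1->0,1->2] -> levels [2 4 4]
Step 3: flows [1->0,1=2] -> levels [3 3 4]
Step 4: flows [0=1,2->1] -> levels [3 4 3]
Step 5: flows [1->0,1->2] -> levels [4 2 4]
Step 6: flows [0->1,2->1] -> levels [3 4 3]
  -> period-2 cycle: step 6 state = step 4 state
  -> state at step 7: (7-4) mod 2 = 1, same as step 5 -> [4 2 4]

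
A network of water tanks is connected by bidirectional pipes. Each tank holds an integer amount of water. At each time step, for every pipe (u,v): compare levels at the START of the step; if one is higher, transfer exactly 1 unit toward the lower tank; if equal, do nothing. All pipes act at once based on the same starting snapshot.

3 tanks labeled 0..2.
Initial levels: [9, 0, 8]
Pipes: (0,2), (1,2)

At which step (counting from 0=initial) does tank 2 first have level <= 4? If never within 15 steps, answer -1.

Step 1: flows [0->2,2->1] -> levels [8 1 8]
Step 2: flows [0=2,2->1] -> levels [8 2 7]
Step 3: flows [0->2,2->1] -> levels [7 3 7]
Step 4: flows [0=2,2->1] -> levels [7 4 6]
Step 5: flows [0->2,2->1] -> levels [6 5 6]
Step 6: flows [0=2,2->1] -> levels [6 6 5]
Step 7: flows [0->2,1->2] -> levels [5 5 7]
Step 8: flows [2->0,2->1] -> levels [6 6 5]
  -> period-2 cycle (repeats step 6); tank 2 never drops to <=4
Tank 2 never reaches <=4 within 15 steps

Answer: -1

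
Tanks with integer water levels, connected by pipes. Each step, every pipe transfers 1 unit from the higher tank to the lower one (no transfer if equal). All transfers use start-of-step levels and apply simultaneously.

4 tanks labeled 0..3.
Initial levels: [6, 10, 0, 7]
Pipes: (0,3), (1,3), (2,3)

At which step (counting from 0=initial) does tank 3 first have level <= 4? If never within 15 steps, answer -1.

Step 1: flows [3->0,1->3,3->2] -> levels [7 9 1 6]
Step 2: flows [0->3,1->3,3->2] -> levels [6 8 2 7]
Step 3: flows [3->0,1->3,3->2] -> levels [7 7 3 6]
Step 4: flows [0->3,1->3,3->2] -> levels [6 6 4 7]
Step 5: flows [3->0,3->1,3->2] -> levels [7 7 5 4]
Tank 3 first reaches <=4 at step 5

Answer: 5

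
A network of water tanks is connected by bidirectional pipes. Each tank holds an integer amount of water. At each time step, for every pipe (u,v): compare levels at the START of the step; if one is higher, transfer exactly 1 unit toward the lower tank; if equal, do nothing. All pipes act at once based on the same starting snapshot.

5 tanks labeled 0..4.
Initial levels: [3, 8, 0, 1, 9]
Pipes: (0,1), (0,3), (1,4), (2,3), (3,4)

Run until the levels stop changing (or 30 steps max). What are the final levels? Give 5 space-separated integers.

Answer: 3 6 3 6 3

Derivation:
Step 1: flows [1->0,0->3,4->1,3->2,4->3] -> levels [3 8 1 2 7]
Step 2: flows [1->0,0->3,1->4,3->2,4->3] -> levels [3 6 2 3 7]
Step 3: flows [1->0,0=3,4->1,3->2,4->3] -> levels [4 6 3 3 5]
Step 4: flows [1->0,0->3,1->4,2=3,4->3] -> levels [4 4 3 5 5]
Step 5: flows [0=1,3->0,4->1,3->2,3=4] -> levels [5 5 4 3 4]
Step 6: flows [0=1,0->3,1->4,2->3,4->3] -> levels [4 4 3 6 4]
Step 7: flows [0=1,3->0,1=4,3->2,3->4] -> levels [5 4 4 3 5]
Step 8: flows [0->1,0->3,4->1,2->3,4->3] -> levels [3 6 3 6 3]
Step 9: flows [1->0,3->0,1->4,3->2,3->4] -> levels [5 4 4 3 5]
  -> period-2 cycle: step 9 state = step 7 state; never stabilizes
  -> state at step 30: (30-7) mod 2 = 1, same as step 8 -> [3 6 3 6 3]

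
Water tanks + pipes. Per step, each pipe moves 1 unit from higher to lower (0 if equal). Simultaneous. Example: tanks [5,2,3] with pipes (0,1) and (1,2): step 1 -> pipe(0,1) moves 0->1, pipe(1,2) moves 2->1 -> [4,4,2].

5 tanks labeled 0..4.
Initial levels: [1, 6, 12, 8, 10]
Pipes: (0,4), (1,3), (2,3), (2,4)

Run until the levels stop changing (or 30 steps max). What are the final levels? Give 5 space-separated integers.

Answer: 7 9 8 7 6

Derivation:
Step 1: flows [4->0,3->1,2->3,2->4] -> levels [2 7 10 8 10]
Step 2: flows [4->0,3->1,2->3,2=4] -> levels [3 8 9 8 9]
Step 3: flows [4->0,1=3,2->3,2=4] -> levels [4 8 8 9 8]
Step 4: flows [4->0,3->1,3->2,2=4] -> levels [5 9 9 7 7]
Step 5: flows [4->0,1->3,2->3,2->4] -> levels [6 8 7 9 7]
Step 6: flows [4->0,3->1,3->2,2=4] -> levels [7 9 8 7 6]
Step 7: flows [0->4,1->3,2->3,2->4] -> levels [6 8 6 9 8]
Step 8: flows [4->0,3->1,3->2,4->2] -> levels [7 9 8 7 6]
  -> period-2 cycle: step 8 state = step 6 state; never stabilizes
  -> state at step 30: (30-6) mod 2 = 0, same as step 6 -> [7 9 8 7 6]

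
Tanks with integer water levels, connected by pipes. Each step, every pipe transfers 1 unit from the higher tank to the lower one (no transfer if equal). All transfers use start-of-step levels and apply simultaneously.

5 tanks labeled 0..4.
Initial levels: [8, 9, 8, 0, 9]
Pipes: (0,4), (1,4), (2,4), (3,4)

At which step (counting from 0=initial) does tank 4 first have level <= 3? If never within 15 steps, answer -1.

Answer: -1

Derivation:
Step 1: flows [4->0,1=4,4->2,4->3] -> levels [9 9 9 1 6]
Step 2: flows [0->4,1->4,2->4,4->3] -> levels [8 8 8 2 8]
Step 3: flows [0=4,1=4,2=4,4->3] -> levels [8 8 8 3 7]
Step 4: flows [0->4,1->4,2->4,4->3] -> levels [7 7 7 4 9]
Step 5: flows [4->0,4->1,4->2,4->3] -> levels [8 8 8 5 5]
Step 6: flows [0->4,1->4,2->4,3=4] -> levels [7 7 7 5 8]
Step 7: flows [4->0,4->1,4->2,4->3] -> levels [8 8 8 6 4]
Step 8: flows [0->4,1->4,2->4,3->4] -> levels [7 7 7 5 8]
  -> period-2 cycle (repeats step 6); tank 4 never drops to <=3
Tank 4 never reaches <=3 within 15 steps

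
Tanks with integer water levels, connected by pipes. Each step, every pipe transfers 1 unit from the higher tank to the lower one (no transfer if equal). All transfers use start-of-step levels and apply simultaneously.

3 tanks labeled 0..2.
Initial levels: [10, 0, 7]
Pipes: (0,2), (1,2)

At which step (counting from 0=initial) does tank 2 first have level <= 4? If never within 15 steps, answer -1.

Answer: -1

Derivation:
Step 1: flows [0->2,2->1] -> levels [9 1 7]
Step 2: flows [0->2,2->1] -> levels [8 2 7]
Step 3: flows [0->2,2->1] -> levels [7 3 7]
Step 4: flows [0=2,2->1] -> levels [7 4 6]
Step 5: flows [0->2,2->1] -> levels [6 5 6]
Step 6: flows [0=2,2->1] -> levels [6 6 5]
Step 7: flows [0->2,1->2] -> levels [5 5 7]
Step 8: flows [2->0,2->1] -> levels [6 6 5]
  -> period-2 cycle (repeats step 6); tank 2 never drops to <=4
Tank 2 never reaches <=4 within 15 steps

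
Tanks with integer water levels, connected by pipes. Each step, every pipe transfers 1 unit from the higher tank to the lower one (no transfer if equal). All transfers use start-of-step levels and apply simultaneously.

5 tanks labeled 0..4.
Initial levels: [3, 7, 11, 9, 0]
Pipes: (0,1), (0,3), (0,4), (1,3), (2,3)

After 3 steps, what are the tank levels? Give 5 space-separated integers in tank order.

Answer: 6 6 8 7 3

Derivation:
Step 1: flows [1->0,3->0,0->4,3->1,2->3] -> levels [4 7 10 8 1]
Step 2: flows [1->0,3->0,0->4,3->1,2->3] -> levels [5 7 9 7 2]
Step 3: flows [1->0,3->0,0->4,1=3,2->3] -> levels [6 6 8 7 3]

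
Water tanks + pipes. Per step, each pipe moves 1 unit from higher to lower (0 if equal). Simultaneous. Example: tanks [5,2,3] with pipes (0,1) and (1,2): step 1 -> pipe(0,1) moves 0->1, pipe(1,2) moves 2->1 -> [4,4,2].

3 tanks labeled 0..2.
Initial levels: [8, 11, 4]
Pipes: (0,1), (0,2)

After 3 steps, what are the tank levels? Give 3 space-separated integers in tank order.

Step 1: flows [1->0,0->2] -> levels [8 10 5]
Step 2: flows [1->0,0->2] -> levels [8 9 6]
Step 3: flows [1->0,0->2] -> levels [8 8 7]

Answer: 8 8 7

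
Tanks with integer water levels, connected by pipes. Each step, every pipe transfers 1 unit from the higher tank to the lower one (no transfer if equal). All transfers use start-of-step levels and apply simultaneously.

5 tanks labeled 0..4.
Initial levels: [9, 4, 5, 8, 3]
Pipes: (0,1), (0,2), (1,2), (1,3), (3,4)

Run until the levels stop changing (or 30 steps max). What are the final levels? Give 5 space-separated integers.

Answer: 6 5 7 6 5

Derivation:
Step 1: flows [0->1,0->2,2->1,3->1,3->4] -> levels [7 7 5 6 4]
Step 2: flows [0=1,0->2,1->2,1->3,3->4] -> levels [6 5 7 6 5]
Step 3: flows [0->1,2->0,2->1,3->1,3->4] -> levels [6 8 5 4 6]
Step 4: flows [1->0,0->2,1->2,1->3,4->3] -> levels [6 5 7 6 5]
  -> period-2 cycle: step 4 state = step 2 state; never stabilizes
  -> state at step 30: (30-2) mod 2 = 0, same as step 2 -> [6 5 7 6 5]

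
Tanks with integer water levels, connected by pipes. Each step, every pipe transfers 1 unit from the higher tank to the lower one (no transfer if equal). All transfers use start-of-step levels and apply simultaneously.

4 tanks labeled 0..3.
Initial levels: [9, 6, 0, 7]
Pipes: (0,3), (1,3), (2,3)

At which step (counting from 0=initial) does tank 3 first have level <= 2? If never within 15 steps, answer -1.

Answer: -1

Derivation:
Step 1: flows [0->3,3->1,3->2] -> levels [8 7 1 6]
Step 2: flows [0->3,1->3,3->2] -> levels [7 6 2 7]
Step 3: flows [0=3,3->1,3->2] -> levels [7 7 3 5]
Step 4: flows [0->3,1->3,3->2] -> levels [6 6 4 6]
Step 5: flows [0=3,1=3,3->2] -> levels [6 6 5 5]
Step 6: flows [0->3,1->3,2=3] -> levels [5 5 5 7]
Step 7: flows [3->0,3->1,3->2] -> levels [6 6 6 4]
Step 8: flows [0->3,1->3,2->3] -> levels [5 5 5 7]
  -> period-2 cycle (repeats step 6); tank 3 never drops to <=2
Tank 3 never reaches <=2 within 15 steps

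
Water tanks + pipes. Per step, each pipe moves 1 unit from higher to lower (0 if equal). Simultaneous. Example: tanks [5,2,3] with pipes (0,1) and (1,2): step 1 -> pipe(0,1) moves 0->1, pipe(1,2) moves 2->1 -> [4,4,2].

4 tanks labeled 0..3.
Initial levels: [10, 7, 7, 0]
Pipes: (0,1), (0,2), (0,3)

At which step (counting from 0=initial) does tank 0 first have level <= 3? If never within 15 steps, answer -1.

Answer: -1

Derivation:
Step 1: flows [0->1,0->2,0->3] -> levels [7 8 8 1]
Step 2: flows [1->0,2->0,0->3] -> levels [8 7 7 2]
Step 3: flows [0->1,0->2,0->3] -> levels [5 8 8 3]
Step 4: flows [1->0,2->0,0->3] -> levels [6 7 7 4]
Step 5: flows [1->0,2->0,0->3] -> levels [7 6 6 5]
Step 6: flows [0->1,0->2,0->3] -> levels [4 7 7 6]
Step 7: flows [1->0,2->0,3->0] -> levels [7 6 6 5]
  -> period-2 cycle (repeats step 5); tank 0 never drops to <=3
Tank 0 never reaches <=3 within 15 steps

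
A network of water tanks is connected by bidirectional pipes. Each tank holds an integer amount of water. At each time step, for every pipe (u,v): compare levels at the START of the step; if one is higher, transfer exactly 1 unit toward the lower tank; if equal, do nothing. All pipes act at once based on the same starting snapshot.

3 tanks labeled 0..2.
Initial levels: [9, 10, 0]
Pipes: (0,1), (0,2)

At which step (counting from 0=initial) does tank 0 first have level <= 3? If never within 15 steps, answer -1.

Answer: -1

Derivation:
Step 1: flows [1->0,0->2] -> levels [9 9 1]
Step 2: flows [0=1,0->2] -> levels [8 9 2]
Step 3: flows [1->0,0->2] -> levels [8 8 3]
Step 4: flows [0=1,0->2] -> levels [7 8 4]
Step 5: flows [1->0,0->2] -> levels [7 7 5]
Step 6: flows [0=1,0->2] -> levels [6 7 6]
Step 7: flows [1->0,0=2] -> levels [7 6 6]
Step 8: flows [0->1,0->2] -> levels [5 7 7]
Step 9: flows [1->0,2->0] -> levels [7 6 6]
  -> period-2 cycle (repeats step 7); tank 0 never drops to <=3
Tank 0 never reaches <=3 within 15 steps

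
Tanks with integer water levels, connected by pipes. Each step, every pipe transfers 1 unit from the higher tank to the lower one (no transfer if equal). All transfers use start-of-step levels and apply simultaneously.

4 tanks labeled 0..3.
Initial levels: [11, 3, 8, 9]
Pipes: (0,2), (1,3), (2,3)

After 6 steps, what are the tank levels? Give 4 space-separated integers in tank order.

Step 1: flows [0->2,3->1,3->2] -> levels [10 4 10 7]
Step 2: flows [0=2,3->1,2->3] -> levels [10 5 9 7]
Step 3: flows [0->2,3->1,2->3] -> levels [9 6 9 7]
Step 4: flows [0=2,3->1,2->3] -> levels [9 7 8 7]
Step 5: flows [0->2,1=3,2->3] -> levels [8 7 8 8]
Step 6: flows [0=2,3->1,2=3] -> levels [8 8 8 7]

Answer: 8 8 8 7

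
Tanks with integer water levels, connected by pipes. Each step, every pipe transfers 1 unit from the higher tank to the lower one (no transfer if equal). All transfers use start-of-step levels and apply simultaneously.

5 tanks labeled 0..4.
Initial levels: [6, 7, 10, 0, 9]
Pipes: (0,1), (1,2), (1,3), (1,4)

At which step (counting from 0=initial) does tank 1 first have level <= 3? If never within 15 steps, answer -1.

Answer: -1

Derivation:
Step 1: flows [1->0,2->1,1->3,4->1] -> levels [7 7 9 1 8]
Step 2: flows [0=1,2->1,1->3,4->1] -> levels [7 8 8 2 7]
Step 3: flows [1->0,1=2,1->3,1->4] -> levels [8 5 8 3 8]
Step 4: flows [0->1,2->1,1->3,4->1] -> levels [7 7 7 4 7]
Step 5: flows [0=1,1=2,1->3,1=4] -> levels [7 6 7 5 7]
Step 6: flows [0->1,2->1,1->3,4->1] -> levels [6 8 6 6 6]
Step 7: flows [1->0,1->2,1->3,1->4] -> levels [7 4 7 7 7]
Step 8: flows [0->1,2->1,3->1,4->1] -> levels [6 8 6 6 6]
  -> period-2 cycle (repeats step 6); tank 1 never drops to <=3
Tank 1 never reaches <=3 within 15 steps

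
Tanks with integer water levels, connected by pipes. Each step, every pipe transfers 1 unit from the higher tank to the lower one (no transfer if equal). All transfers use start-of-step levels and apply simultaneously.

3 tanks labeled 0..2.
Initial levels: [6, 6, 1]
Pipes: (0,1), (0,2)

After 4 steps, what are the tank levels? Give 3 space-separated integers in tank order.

Answer: 5 4 4

Derivation:
Step 1: flows [0=1,0->2] -> levels [5 6 2]
Step 2: flows [1->0,0->2] -> levels [5 5 3]
Step 3: flows [0=1,0->2] -> levels [4 5 4]
Step 4: flows [1->0,0=2] -> levels [5 4 4]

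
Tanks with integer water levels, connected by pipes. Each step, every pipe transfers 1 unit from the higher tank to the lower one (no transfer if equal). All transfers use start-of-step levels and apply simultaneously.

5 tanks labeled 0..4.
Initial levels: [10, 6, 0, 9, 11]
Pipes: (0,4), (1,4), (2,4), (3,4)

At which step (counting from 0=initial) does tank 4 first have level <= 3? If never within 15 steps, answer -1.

Answer: -1

Derivation:
Step 1: flows [4->0,4->1,4->2,4->3] -> levels [11 7 1 10 7]
Step 2: flows [0->4,1=4,4->2,3->4] -> levels [10 7 2 9 8]
Step 3: flows [0->4,4->1,4->2,3->4] -> levels [9 8 3 8 8]
Step 4: flows [0->4,1=4,4->2,3=4] -> levels [8 8 4 8 8]
Step 5: flows [0=4,1=4,4->2,3=4] -> levels [8 8 5 8 7]
Step 6: flows [0->4,1->4,4->2,3->4] -> levels [7 7 6 7 9]
Step 7: flows [4->0,4->1,4->2,4->3] -> levels [8 8 7 8 5]
Step 8: flows [0->4,1->4,2->4,3->4] -> levels [7 7 6 7 9]
  -> period-2 cycle (repeats step 6); tank 4 never drops to <=3
Tank 4 never reaches <=3 within 15 steps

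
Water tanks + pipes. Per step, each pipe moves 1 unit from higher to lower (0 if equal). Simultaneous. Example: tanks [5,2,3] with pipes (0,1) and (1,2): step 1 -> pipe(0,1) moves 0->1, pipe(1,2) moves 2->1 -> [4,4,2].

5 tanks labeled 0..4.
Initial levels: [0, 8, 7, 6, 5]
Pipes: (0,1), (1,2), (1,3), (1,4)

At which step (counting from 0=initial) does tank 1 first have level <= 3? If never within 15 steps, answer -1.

Answer: 5

Derivation:
Step 1: flows [1->0,1->2,1->3,1->4] -> levels [1 4 8 7 6]
Step 2: flows [1->0,2->1,3->1,4->1] -> levels [2 6 7 6 5]
Step 3: flows [1->0,2->1,1=3,1->4] -> levels [3 5 6 6 6]
Step 4: flows [1->0,2->1,3->1,4->1] -> levels [4 7 5 5 5]
Step 5: flows [1->0,1->2,1->3,1->4] -> levels [5 3 6 6 6]
Tank 1 first reaches <=3 at step 5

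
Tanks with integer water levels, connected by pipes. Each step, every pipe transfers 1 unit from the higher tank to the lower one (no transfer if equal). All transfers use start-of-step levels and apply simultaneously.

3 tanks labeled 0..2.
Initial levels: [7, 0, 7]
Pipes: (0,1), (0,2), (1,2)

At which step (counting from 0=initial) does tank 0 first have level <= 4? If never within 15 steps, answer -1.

Step 1: flows [0->1,0=2,2->1] -> levels [6 2 6]
Step 2: flows [0->1,0=2,2->1] -> levels [5 4 5]
Step 3: flows [0->1,0=2,2->1] -> levels [4 6 4]
Tank 0 first reaches <=4 at step 3

Answer: 3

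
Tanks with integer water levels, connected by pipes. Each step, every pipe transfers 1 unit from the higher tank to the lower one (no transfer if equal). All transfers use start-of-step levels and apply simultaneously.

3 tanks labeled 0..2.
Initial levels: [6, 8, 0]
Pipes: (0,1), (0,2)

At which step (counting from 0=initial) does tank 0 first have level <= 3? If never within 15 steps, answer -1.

Step 1: flows [1->0,0->2] -> levels [6 7 1]
Step 2: flows [1->0,0->2] -> levels [6 6 2]
Step 3: flows [0=1,0->2] -> levels [5 6 3]
Step 4: flows [1->0,0->2] -> levels [5 5 4]
Step 5: flows [0=1,0->2] -> levels [4 5 5]
Step 6: flows [1->0,2->0] -> levels [6 4 4]
Step 7: flows [0->1,0->2] -> levels [4 5 5]
  -> period-2 cycle (repeats step 5); tank 0 never drops to <=3
Tank 0 never reaches <=3 within 15 steps

Answer: -1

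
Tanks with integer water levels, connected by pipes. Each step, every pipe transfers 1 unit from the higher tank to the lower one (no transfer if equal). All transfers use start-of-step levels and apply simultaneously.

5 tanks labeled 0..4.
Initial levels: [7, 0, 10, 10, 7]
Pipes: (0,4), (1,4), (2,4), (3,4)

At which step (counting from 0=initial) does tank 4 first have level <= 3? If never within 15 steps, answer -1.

Step 1: flows [0=4,4->1,2->4,3->4] -> levels [7 1 9 9 8]
Step 2: flows [4->0,4->1,2->4,3->4] -> levels [8 2 8 8 8]
Step 3: flows [0=4,4->1,2=4,3=4] -> levels [8 3 8 8 7]
Step 4: flows [0->4,4->1,2->4,3->4] -> levels [7 4 7 7 9]
Step 5: flows [4->0,4->1,4->2,4->3] -> levels [8 5 8 8 5]
Step 6: flows [0->4,1=4,2->4,3->4] -> levels [7 5 7 7 8]
Step 7: flows [4->0,4->1,4->2,4->3] -> levels [8 6 8 8 4]
Step 8: flows [0->4,1->4,2->4,3->4] -> levels [7 5 7 7 8]
  -> period-2 cycle (repeats step 6); tank 4 never drops to <=3
Tank 4 never reaches <=3 within 15 steps

Answer: -1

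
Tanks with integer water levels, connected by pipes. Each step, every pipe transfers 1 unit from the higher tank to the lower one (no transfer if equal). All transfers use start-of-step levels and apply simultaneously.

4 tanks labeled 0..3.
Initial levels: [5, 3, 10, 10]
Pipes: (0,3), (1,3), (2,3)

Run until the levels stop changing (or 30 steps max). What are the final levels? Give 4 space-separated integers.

Step 1: flows [3->0,3->1,2=3] -> levels [6 4 10 8]
Step 2: flows [3->0,3->1,2->3] -> levels [7 5 9 7]
Step 3: flows [0=3,3->1,2->3] -> levels [7 6 8 7]
Step 4: flows [0=3,3->1,2->3] -> levels [7 7 7 7]
Step 5: flows [0=3,1=3,2=3] -> levels [7 7 7 7]
  -> stable (no change)

Answer: 7 7 7 7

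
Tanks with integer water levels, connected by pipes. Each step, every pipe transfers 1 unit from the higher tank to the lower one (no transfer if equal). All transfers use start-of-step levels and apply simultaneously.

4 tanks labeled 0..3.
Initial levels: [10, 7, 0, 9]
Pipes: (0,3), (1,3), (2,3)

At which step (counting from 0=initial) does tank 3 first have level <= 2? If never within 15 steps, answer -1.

Answer: -1

Derivation:
Step 1: flows [0->3,3->1,3->2] -> levels [9 8 1 8]
Step 2: flows [0->3,1=3,3->2] -> levels [8 8 2 8]
Step 3: flows [0=3,1=3,3->2] -> levels [8 8 3 7]
Step 4: flows [0->3,1->3,3->2] -> levels [7 7 4 8]
Step 5: flows [3->0,3->1,3->2] -> levels [8 8 5 5]
Step 6: flows [0->3,1->3,2=3] -> levels [7 7 5 7]
Step 7: flows [0=3,1=3,3->2] -> levels [7 7 6 6]
Step 8: flows [0->3,1->3,2=3] -> levels [6 6 6 8]
Step 9: flows [3->0,3->1,3->2] -> levels [7 7 7 5]
Step 10: flows [0->3,1->3,2->3] -> levels [6 6 6 8]
  -> period-2 cycle (repeats step 8); tank 3 never drops to <=2
Tank 3 never reaches <=2 within 15 steps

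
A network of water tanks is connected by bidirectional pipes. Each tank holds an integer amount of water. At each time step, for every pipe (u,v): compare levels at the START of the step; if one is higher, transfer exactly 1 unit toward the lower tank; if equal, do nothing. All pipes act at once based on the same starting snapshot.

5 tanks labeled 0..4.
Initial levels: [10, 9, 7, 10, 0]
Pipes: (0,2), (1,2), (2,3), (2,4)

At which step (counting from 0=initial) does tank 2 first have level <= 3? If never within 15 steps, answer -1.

Step 1: flows [0->2,1->2,3->2,2->4] -> levels [9 8 9 9 1]
Step 2: flows [0=2,2->1,2=3,2->4] -> levels [9 9 7 9 2]
Step 3: flows [0->2,1->2,3->2,2->4] -> levels [8 8 9 8 3]
Step 4: flows [2->0,2->1,2->3,2->4] -> levels [9 9 5 9 4]
Step 5: flows [0->2,1->2,3->2,2->4] -> levels [8 8 7 8 5]
Step 6: flows [0->2,1->2,3->2,2->4] -> levels [7 7 9 7 6]
Step 7: flows [2->0,2->1,2->3,2->4] -> levels [8 8 5 8 7]
Step 8: flows [0->2,1->2,3->2,4->2] -> levels [7 7 9 7 6]
  -> period-2 cycle (repeats step 6); tank 2 never drops to <=3
Tank 2 never reaches <=3 within 15 steps

Answer: -1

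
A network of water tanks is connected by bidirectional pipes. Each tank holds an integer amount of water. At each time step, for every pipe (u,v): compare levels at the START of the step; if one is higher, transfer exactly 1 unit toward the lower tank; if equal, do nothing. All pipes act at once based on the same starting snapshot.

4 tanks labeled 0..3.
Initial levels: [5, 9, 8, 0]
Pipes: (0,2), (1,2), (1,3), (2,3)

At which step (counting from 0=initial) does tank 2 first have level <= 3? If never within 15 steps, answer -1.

Answer: -1

Derivation:
Step 1: flows [2->0,1->2,1->3,2->3] -> levels [6 7 7 2]
Step 2: flows [2->0,1=2,1->3,2->3] -> levels [7 6 5 4]
Step 3: flows [0->2,1->2,1->3,2->3] -> levels [6 4 6 6]
Step 4: flows [0=2,2->1,3->1,2=3] -> levels [6 6 5 5]
Step 5: flows [0->2,1->2,1->3,2=3] -> levels [5 4 7 6]
Step 6: flows [2->0,2->1,3->1,2->3] -> levels [6 6 4 6]
Step 7: flows [0->2,1->2,1=3,3->2] -> levels [5 5 7 5]
Step 8: flows [2->0,2->1,1=3,2->3] -> levels [6 6 4 6]
  -> period-2 cycle (repeats step 6); tank 2 never drops to <=3
Tank 2 never reaches <=3 within 15 steps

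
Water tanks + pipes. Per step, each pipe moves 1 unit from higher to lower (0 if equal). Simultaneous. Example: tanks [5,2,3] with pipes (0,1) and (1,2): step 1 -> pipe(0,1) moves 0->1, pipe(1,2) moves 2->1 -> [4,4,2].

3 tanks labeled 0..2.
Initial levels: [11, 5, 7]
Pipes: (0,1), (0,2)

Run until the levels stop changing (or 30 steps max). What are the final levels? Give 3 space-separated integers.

Answer: 7 8 8

Derivation:
Step 1: flows [0->1,0->2] -> levels [9 6 8]
Step 2: flows [0->1,0->2] -> levels [7 7 9]
Step 3: flows [0=1,2->0] -> levels [8 7 8]
Step 4: flows [0->1,0=2] -> levels [7 8 8]
Step 5: flows [1->0,2->0] -> levels [9 7 7]
Step 6: flows [0->1,0->2] -> levels [7 8 8]
  -> period-2 cycle: step 6 state = step 4 state; never stabilizes
  -> state at step 30: (30-4) mod 2 = 0, same as step 4 -> [7 8 8]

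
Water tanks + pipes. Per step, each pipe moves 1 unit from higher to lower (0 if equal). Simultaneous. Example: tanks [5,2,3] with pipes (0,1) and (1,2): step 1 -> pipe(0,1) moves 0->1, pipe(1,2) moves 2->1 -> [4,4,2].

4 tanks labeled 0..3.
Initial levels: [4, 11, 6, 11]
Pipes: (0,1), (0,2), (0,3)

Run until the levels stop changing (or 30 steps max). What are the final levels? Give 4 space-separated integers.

Step 1: flows [1->0,2->0,3->0] -> levels [7 10 5 10]
Step 2: flows [1->0,0->2,3->0] -> levels [8 9 6 9]
Step 3: flows [1->0,0->2,3->0] -> levels [9 8 7 8]
Step 4: flows [0->1,0->2,0->3] -> levels [6 9 8 9]
Step 5: flows [1->0,2->0,3->0] -> levels [9 8 7 8]
  -> period-2 cycle: step 5 state = step 3 state; never stabilizes
  -> state at step 30: (30-3) mod 2 = 1, same as step 4 -> [6 9 8 9]

Answer: 6 9 8 9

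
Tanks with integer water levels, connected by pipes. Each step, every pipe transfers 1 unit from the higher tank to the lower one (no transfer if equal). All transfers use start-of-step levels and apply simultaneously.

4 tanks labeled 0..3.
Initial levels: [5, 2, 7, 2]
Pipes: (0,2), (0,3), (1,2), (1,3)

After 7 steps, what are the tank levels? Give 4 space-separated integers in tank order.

Answer: 4 4 4 4

Derivation:
Step 1: flows [2->0,0->3,2->1,1=3] -> levels [5 3 5 3]
Step 2: flows [0=2,0->3,2->1,1=3] -> levels [4 4 4 4]
Step 3: flows [0=2,0=3,1=2,1=3] -> levels [4 4 4 4]
  -> stable; steps 4..7 unchanged -> [4 4 4 4]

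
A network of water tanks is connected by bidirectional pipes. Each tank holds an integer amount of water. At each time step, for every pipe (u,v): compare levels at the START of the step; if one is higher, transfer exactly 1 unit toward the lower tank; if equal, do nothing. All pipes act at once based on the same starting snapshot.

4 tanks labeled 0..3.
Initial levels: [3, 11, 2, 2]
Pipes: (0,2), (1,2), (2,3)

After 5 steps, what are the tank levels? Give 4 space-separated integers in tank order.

Answer: 3 6 6 3

Derivation:
Step 1: flows [0->2,1->2,2=3] -> levels [2 10 4 2]
Step 2: flows [2->0,1->2,2->3] -> levels [3 9 3 3]
Step 3: flows [0=2,1->2,2=3] -> levels [3 8 4 3]
Step 4: flows [2->0,1->2,2->3] -> levels [4 7 3 4]
Step 5: flows [0->2,1->2,3->2] -> levels [3 6 6 3]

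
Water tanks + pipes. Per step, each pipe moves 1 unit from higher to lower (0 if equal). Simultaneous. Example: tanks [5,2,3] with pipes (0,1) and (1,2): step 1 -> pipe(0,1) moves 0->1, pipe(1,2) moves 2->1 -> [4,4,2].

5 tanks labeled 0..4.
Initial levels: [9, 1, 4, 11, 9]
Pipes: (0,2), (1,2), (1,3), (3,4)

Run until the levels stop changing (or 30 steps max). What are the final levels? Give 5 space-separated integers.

Step 1: flows [0->2,2->1,3->1,3->4] -> levels [8 3 4 9 10]
Step 2: flows [0->2,2->1,3->1,4->3] -> levels [7 5 4 9 9]
Step 3: flows [0->2,1->2,3->1,3=4] -> levels [6 5 6 8 9]
Step 4: flows [0=2,2->1,3->1,4->3] -> levels [6 7 5 8 8]
Step 5: flows [0->2,1->2,3->1,3=4] -> levels [5 7 7 7 8]
Step 6: flows [2->0,1=2,1=3,4->3] -> levels [6 7 6 8 7]
Step 7: flows [0=2,1->2,3->1,3->4] -> levels [6 7 7 6 8]
Step 8: flows [2->0,1=2,1->3,4->3] -> levels [7 6 6 8 7]
Step 9: flows [0->2,1=2,3->1,3->4] -> levels [6 7 7 6 8]
  -> period-2 cycle: step 9 state = step 7 state; never stabilizes
  -> state at step 30: (30-7) mod 2 = 1, same as step 8 -> [7 6 6 8 7]

Answer: 7 6 6 8 7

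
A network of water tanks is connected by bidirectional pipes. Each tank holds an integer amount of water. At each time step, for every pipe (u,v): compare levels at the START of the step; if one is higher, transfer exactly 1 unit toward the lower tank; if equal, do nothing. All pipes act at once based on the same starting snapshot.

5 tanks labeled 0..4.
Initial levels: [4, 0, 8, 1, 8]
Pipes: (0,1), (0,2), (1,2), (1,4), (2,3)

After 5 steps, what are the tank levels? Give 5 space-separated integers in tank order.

Answer: 5 3 5 2 6

Derivation:
Step 1: flows [0->1,2->0,2->1,4->1,2->3] -> levels [4 3 5 2 7]
Step 2: flows [0->1,2->0,2->1,4->1,2->3] -> levels [4 6 2 3 6]
Step 3: flows [1->0,0->2,1->2,1=4,3->2] -> levels [4 4 5 2 6]
Step 4: flows [0=1,2->0,2->1,4->1,2->3] -> levels [5 6 2 3 5]
Step 5: flows [1->0,0->2,1->2,1->4,3->2] -> levels [5 3 5 2 6]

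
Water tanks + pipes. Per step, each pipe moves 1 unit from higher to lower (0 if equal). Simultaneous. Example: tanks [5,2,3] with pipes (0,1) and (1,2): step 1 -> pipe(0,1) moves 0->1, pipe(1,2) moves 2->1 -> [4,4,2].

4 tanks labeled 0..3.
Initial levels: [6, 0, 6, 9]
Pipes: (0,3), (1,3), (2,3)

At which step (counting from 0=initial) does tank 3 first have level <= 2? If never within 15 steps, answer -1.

Answer: -1

Derivation:
Step 1: flows [3->0,3->1,3->2] -> levels [7 1 7 6]
Step 2: flows [0->3,3->1,2->3] -> levels [6 2 6 7]
Step 3: flows [3->0,3->1,3->2] -> levels [7 3 7 4]
Step 4: flows [0->3,3->1,2->3] -> levels [6 4 6 5]
Step 5: flows [0->3,3->1,2->3] -> levels [5 5 5 6]
Step 6: flows [3->0,3->1,3->2] -> levels [6 6 6 3]
Step 7: flows [0->3,1->3,2->3] -> levels [5 5 5 6]
  -> period-2 cycle (repeats step 5); tank 3 never drops to <=2
Tank 3 never reaches <=2 within 15 steps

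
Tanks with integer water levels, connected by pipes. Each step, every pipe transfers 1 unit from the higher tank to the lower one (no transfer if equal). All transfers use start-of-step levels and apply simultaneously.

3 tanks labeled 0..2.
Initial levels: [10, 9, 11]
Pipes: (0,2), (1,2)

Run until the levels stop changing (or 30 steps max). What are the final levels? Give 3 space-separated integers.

Answer: 10 9 11

Derivation:
Step 1: flows [2->0,2->1] -> levels [11 10 9]
Step 2: flows [0->2,1->2] -> levels [10 9 11]
  -> period-2 cycle: step 2 state = step 0 state; never stabilizes
  -> state at step 30: (30-0) mod 2 = 0, same as step 0 -> [10 9 11]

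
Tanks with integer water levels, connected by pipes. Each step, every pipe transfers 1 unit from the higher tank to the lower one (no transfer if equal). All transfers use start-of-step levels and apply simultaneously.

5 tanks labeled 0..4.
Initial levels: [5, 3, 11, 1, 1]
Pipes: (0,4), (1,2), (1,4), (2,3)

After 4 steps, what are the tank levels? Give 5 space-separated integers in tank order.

Answer: 3 4 4 5 5

Derivation:
Step 1: flows [0->4,2->1,1->4,2->3] -> levels [4 3 9 2 3]
Step 2: flows [0->4,2->1,1=4,2->3] -> levels [3 4 7 3 4]
Step 3: flows [4->0,2->1,1=4,2->3] -> levels [4 5 5 4 3]
Step 4: flows [0->4,1=2,1->4,2->3] -> levels [3 4 4 5 5]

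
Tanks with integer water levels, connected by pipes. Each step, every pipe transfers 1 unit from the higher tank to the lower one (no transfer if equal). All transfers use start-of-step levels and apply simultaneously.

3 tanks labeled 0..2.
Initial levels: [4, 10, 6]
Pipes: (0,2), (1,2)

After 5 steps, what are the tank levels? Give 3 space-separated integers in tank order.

Step 1: flows [2->0,1->2] -> levels [5 9 6]
Step 2: flows [2->0,1->2] -> levels [6 8 6]
Step 3: flows [0=2,1->2] -> levels [6 7 7]
Step 4: flows [2->0,1=2] -> levels [7 7 6]
Step 5: flows [0->2,1->2] -> levels [6 6 8]

Answer: 6 6 8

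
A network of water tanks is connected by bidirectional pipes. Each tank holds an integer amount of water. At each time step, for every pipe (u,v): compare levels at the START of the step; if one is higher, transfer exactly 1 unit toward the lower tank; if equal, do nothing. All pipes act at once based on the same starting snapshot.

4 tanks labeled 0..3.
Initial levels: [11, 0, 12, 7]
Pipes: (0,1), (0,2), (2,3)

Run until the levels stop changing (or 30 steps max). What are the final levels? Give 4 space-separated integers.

Answer: 8 7 7 8

Derivation:
Step 1: flows [0->1,2->0,2->3] -> levels [11 1 10 8]
Step 2: flows [0->1,0->2,2->3] -> levels [9 2 10 9]
Step 3: flows [0->1,2->0,2->3] -> levels [9 3 8 10]
Step 4: flows [0->1,0->2,3->2] -> levels [7 4 10 9]
Step 5: flows [0->1,2->0,2->3] -> levels [7 5 8 10]
Step 6: flows [0->1,2->0,3->2] -> levels [7 6 8 9]
Step 7: flows [0->1,2->0,3->2] -> levels [7 7 8 8]
Step 8: flows [0=1,2->0,2=3] -> levels [8 7 7 8]
Step 9: flows [0->1,0->2,3->2] -> levels [6 8 9 7]
Step 10: flows [1->0,2->0,2->3] -> levels [8 7 7 8]
  -> period-2 cycle: step 10 state = step 8 state; never stabilizes
  -> state at step 30: (30-8) mod 2 = 0, same as step 8 -> [8 7 7 8]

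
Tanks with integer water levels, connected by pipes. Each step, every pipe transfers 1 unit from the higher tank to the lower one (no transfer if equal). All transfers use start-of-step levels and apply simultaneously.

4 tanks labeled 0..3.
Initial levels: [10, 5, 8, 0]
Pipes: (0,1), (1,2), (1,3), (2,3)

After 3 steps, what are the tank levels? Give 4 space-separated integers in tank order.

Answer: 7 5 5 6

Derivation:
Step 1: flows [0->1,2->1,1->3,2->3] -> levels [9 6 6 2]
Step 2: flows [0->1,1=2,1->3,2->3] -> levels [8 6 5 4]
Step 3: flows [0->1,1->2,1->3,2->3] -> levels [7 5 5 6]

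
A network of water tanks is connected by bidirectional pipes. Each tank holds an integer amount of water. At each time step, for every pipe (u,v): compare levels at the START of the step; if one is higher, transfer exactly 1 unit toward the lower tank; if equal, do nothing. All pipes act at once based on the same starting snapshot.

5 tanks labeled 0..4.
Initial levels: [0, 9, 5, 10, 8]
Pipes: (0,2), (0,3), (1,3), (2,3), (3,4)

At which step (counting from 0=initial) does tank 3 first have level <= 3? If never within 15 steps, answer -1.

Step 1: flows [2->0,3->0,3->1,3->2,3->4] -> levels [2 10 5 6 9]
Step 2: flows [2->0,3->0,1->3,3->2,4->3] -> levels [4 9 5 6 8]
Step 3: flows [2->0,3->0,1->3,3->2,4->3] -> levels [6 8 5 6 7]
Step 4: flows [0->2,0=3,1->3,3->2,4->3] -> levels [5 7 7 7 6]
Step 5: flows [2->0,3->0,1=3,2=3,3->4] -> levels [7 7 6 5 7]
Step 6: flows [0->2,0->3,1->3,2->3,4->3] -> levels [5 6 6 9 6]
Step 7: flows [2->0,3->0,3->1,3->2,3->4] -> levels [7 7 6 5 7]
  -> period-2 cycle (repeats step 5); tank 3 never drops to <=3
Tank 3 never reaches <=3 within 15 steps

Answer: -1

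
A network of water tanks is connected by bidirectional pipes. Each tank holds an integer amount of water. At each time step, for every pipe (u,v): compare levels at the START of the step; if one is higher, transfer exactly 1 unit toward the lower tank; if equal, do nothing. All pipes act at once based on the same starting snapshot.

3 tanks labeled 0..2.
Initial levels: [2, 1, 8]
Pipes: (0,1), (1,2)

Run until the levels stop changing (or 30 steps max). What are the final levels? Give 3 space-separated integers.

Step 1: flows [0->1,2->1] -> levels [1 3 7]
Step 2: flows [1->0,2->1] -> levels [2 3 6]
Step 3: flows [1->0,2->1] -> levels [3 3 5]
Step 4: flows [0=1,2->1] -> levels [3 4 4]
Step 5: flows [1->0,1=2] -> levels [4 3 4]
Step 6: flows [0->1,2->1] -> levels [3 5 3]
Step 7: flows [1->0,1->2] -> levels [4 3 4]
  -> period-2 cycle: step 7 state = step 5 state; never stabilizes
  -> state at step 30: (30-5) mod 2 = 1, same as step 6 -> [3 5 3]

Answer: 3 5 3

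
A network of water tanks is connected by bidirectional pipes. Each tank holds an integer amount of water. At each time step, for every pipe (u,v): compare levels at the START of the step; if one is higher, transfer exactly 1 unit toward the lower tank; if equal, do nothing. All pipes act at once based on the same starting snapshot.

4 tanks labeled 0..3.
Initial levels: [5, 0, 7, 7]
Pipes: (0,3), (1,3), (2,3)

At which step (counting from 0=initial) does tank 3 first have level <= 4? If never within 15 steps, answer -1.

Step 1: flows [3->0,3->1,2=3] -> levels [6 1 7 5]
Step 2: flows [0->3,3->1,2->3] -> levels [5 2 6 6]
Step 3: flows [3->0,3->1,2=3] -> levels [6 3 6 4]
Tank 3 first reaches <=4 at step 3

Answer: 3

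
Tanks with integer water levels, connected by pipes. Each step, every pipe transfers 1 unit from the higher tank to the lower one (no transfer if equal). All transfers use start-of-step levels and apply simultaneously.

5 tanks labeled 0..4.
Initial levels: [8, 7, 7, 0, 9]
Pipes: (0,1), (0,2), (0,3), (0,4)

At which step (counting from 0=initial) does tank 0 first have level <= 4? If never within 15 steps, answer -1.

Answer: 3

Derivation:
Step 1: flows [0->1,0->2,0->3,4->0] -> levels [6 8 8 1 8]
Step 2: flows [1->0,2->0,0->3,4->0] -> levels [8 7 7 2 7]
Step 3: flows [0->1,0->2,0->3,0->4] -> levels [4 8 8 3 8]
Tank 0 first reaches <=4 at step 3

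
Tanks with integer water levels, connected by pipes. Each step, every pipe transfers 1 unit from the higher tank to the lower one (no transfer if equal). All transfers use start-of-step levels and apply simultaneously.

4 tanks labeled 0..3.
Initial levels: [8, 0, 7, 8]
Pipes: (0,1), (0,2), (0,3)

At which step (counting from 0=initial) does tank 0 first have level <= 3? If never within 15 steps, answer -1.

Answer: -1

Derivation:
Step 1: flows [0->1,0->2,0=3] -> levels [6 1 8 8]
Step 2: flows [0->1,2->0,3->0] -> levels [7 2 7 7]
Step 3: flows [0->1,0=2,0=3] -> levels [6 3 7 7]
Step 4: flows [0->1,2->0,3->0] -> levels [7 4 6 6]
Step 5: flows [0->1,0->2,0->3] -> levels [4 5 7 7]
Step 6: flows [1->0,2->0,3->0] -> levels [7 4 6 6]
  -> period-2 cycle (repeats step 4); tank 0 never drops to <=3
Tank 0 never reaches <=3 within 15 steps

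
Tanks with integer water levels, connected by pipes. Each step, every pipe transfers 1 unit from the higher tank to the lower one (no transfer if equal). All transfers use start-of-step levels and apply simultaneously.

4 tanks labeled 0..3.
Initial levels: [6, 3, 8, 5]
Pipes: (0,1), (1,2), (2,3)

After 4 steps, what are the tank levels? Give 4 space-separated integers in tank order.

Step 1: flows [0->1,2->1,2->3] -> levels [5 5 6 6]
Step 2: flows [0=1,2->1,2=3] -> levels [5 6 5 6]
Step 3: flows [1->0,1->2,3->2] -> levels [6 4 7 5]
Step 4: flows [0->1,2->1,2->3] -> levels [5 6 5 6]

Answer: 5 6 5 6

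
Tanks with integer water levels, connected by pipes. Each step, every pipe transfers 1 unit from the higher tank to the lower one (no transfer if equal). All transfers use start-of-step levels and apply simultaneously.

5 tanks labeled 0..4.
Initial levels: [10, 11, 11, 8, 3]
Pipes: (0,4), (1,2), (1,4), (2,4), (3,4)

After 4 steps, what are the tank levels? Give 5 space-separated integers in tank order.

Step 1: flows [0->4,1=2,1->4,2->4,3->4] -> levels [9 10 10 7 7]
Step 2: flows [0->4,1=2,1->4,2->4,3=4] -> levels [8 9 9 7 10]
Step 3: flows [4->0,1=2,4->1,4->2,4->3] -> levels [9 10 10 8 6]
Step 4: flows [0->4,1=2,1->4,2->4,3->4] -> levels [8 9 9 7 10]

Answer: 8 9 9 7 10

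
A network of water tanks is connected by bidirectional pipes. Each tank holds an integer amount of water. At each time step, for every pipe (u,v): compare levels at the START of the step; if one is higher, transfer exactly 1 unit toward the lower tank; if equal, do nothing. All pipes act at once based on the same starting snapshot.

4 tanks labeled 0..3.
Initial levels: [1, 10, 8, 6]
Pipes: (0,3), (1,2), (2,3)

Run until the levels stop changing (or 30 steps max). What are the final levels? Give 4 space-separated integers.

Step 1: flows [3->0,1->2,2->3] -> levels [2 9 8 6]
Step 2: flows [3->0,1->2,2->3] -> levels [3 8 8 6]
Step 3: flows [3->0,1=2,2->3] -> levels [4 8 7 6]
Step 4: flows [3->0,1->2,2->3] -> levels [5 7 7 6]
Step 5: flows [3->0,1=2,2->3] -> levels [6 7 6 6]
Step 6: flows [0=3,1->2,2=3] -> levels [6 6 7 6]
Step 7: flows [0=3,2->1,2->3] -> levels [6 7 5 7]
Step 8: flows [3->0,1->2,3->2] -> levels [7 6 7 5]
Step 9: flows [0->3,2->1,2->3] -> levels [6 7 5 7]
  -> period-2 cycle: step 9 state = step 7 state; never stabilizes
  -> state at step 30: (30-7) mod 2 = 1, same as step 8 -> [7 6 7 5]

Answer: 7 6 7 5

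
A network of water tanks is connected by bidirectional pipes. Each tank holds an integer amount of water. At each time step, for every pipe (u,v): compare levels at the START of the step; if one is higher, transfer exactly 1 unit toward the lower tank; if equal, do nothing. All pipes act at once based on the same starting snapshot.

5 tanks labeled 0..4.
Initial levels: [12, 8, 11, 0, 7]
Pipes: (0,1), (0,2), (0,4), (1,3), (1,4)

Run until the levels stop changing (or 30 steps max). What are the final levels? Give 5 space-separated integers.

Answer: 9 8 8 7 6

Derivation:
Step 1: flows [0->1,0->2,0->4,1->3,1->4] -> levels [9 7 12 1 9]
Step 2: flows [0->1,2->0,0=4,1->3,4->1] -> levels [9 8 11 2 8]
Step 3: flows [0->1,2->0,0->4,1->3,1=4] -> levels [8 8 10 3 9]
Step 4: flows [0=1,2->0,4->0,1->3,4->1] -> levels [10 8 9 4 7]
Step 5: flows [0->1,0->2,0->4,1->3,1->4] -> levels [7 7 10 5 9]
Step 6: flows [0=1,2->0,4->0,1->3,4->1] -> levels [9 7 9 6 7]
Step 7: flows [0->1,0=2,0->4,1->3,1=4] -> levels [7 7 9 7 8]
Step 8: flows [0=1,2->0,4->0,1=3,4->1] -> levels [9 8 8 7 6]
Step 9: flows [0->1,0->2,0->4,1->3,1->4] -> levels [6 7 9 8 8]
Step 10: flows [1->0,2->0,4->0,3->1,4->1] -> levels [9 8 8 7 6]
  -> period-2 cycle: step 10 state = step 8 state; never stabilizes
  -> state at step 30: (30-8) mod 2 = 0, same as step 8 -> [9 8 8 7 6]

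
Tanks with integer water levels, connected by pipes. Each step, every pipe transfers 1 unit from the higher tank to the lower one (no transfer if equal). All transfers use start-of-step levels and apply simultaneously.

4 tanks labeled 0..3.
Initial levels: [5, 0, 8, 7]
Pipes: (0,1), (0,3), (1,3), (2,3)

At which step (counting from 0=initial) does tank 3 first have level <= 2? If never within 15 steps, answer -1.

Step 1: flows [0->1,3->0,3->1,2->3] -> levels [5 2 7 6]
Step 2: flows [0->1,3->0,3->1,2->3] -> levels [5 4 6 5]
Step 3: flows [0->1,0=3,3->1,2->3] -> levels [4 6 5 5]
Step 4: flows [1->0,3->0,1->3,2=3] -> levels [6 4 5 5]
Step 5: flows [0->1,0->3,3->1,2=3] -> levels [4 6 5 5]
  -> period-2 cycle (repeats step 3); tank 3 never drops to <=2
Tank 3 never reaches <=2 within 15 steps

Answer: -1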